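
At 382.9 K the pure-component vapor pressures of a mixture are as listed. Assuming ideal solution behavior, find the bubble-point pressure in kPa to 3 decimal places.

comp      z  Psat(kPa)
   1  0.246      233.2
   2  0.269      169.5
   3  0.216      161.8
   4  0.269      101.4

Pbub = 165.188 kPa

At the bubble point ψ → 0, so ΣzᵢKᵢ = 1 with Kᵢ = Pᵢˢᵃᵗ/P ⇒ P = ΣzᵢPᵢˢᵃᵗ.
P = 0.246·233.2 + 0.269·169.5 + 0.216·161.8 + 0.269·101.4 = 165.188 kPa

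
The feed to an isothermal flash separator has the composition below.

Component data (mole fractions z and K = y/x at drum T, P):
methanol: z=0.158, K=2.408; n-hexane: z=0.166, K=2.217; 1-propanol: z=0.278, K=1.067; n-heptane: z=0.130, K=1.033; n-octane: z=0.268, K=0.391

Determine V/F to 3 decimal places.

Material balance + equilibrium reduce to Σ zᵢ(Kᵢ−1)/(1+V/F(Kᵢ−1)) = 0.
Check two-phase: ΣzᵢKᵢ = 1.284 > 1 and Σzᵢ/Kᵢ = 1.212 > 1, so g(0) = 0.284 > 0 and g(1) = -0.212 < 0.
Newton iteration, V/F⁰ = 0.53:
  V/F = 0.530: g = 0.0314, g' = -0.412 → V/F = 0.606
  V/F = 0.606: g = -0.0004, g' = -0.424 → V/F = 0.605
Converged at V/F = 0.605.

V/F = 0.605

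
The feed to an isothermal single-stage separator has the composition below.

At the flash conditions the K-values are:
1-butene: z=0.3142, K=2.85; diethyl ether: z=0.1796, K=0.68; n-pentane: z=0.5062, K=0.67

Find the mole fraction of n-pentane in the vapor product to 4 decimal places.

Rachford–Rice: g(β) = Σ zᵢ(Kᵢ−1)/(1+β(Kᵢ−1)) = 0.
Feasibility: ΣzᵢKᵢ = 1.3568, Σzᵢ/Kᵢ = 1.1299 — both > 1, two phases present.
Newton iteration, β⁰ = 0.54:
  β = 0.5400: g = 0.01803, g' = -0.3776 → β = 0.5878
  β = 0.5878: g = 0.00044, g' = -0.3596 → β = 0.5890
Converged at β = 0.5890.
Compositions from xᵢ = zᵢ/(1+β(Kᵢ−1)), yᵢ = Kᵢxᵢ:
  1-butene: x = 0.1504, y = 0.4285
  diethyl ether: x = 0.2213, y = 0.1505
  n-pentane: x = 0.6283, y = 0.4210

y_n-pentane = 0.4210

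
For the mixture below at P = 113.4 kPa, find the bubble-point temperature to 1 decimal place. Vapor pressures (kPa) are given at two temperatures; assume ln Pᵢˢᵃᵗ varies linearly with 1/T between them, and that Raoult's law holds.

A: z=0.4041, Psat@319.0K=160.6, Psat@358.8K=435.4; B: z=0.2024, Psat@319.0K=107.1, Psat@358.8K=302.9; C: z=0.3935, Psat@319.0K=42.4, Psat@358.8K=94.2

T = 322.4 K

Bubble-point temperature: ΣzᵢPᵢˢᵃᵗ(T) = P. Interpolate ln Pᵢˢᵃᵗ = aᵢ + bᵢ/T.
  T = 319.0 K: ΣzᵢPᵢˢᵃᵗ = 103.26 kPa
  T = 358.8 K: ΣzᵢPᵢˢᵃᵗ = 274.32 kPa
  T = 338.9 K: ΣzᵢPᵢˢᵃᵗ = 173.08 kPa
  T = 328.9 K: ΣzᵢPᵢˢᵃᵗ = 134.53 kPa
  T = 323.9 K: ΣzᵢPᵢˢᵃᵗ = 117.94 kPa
  T = 321.4 K: ΣzᵢPᵢˢᵃᵗ = 110.26 kPa
Interpolating between 321.4 K and 323.9 K gives T ≈ 322.4 K.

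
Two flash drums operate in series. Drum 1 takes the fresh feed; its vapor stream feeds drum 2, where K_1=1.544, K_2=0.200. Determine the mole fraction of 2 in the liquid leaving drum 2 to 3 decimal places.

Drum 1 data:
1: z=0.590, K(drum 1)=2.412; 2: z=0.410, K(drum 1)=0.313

x_2 (drum 2) = 0.405

Drum 1:
Let ψ₁ = V/F and solve Σ zᵢ(Kᵢ−1)/(1+ψ₁(Kᵢ−1)) = 0.
Feasibility: ΣzᵢKᵢ = 1.551, Σzᵢ/Kᵢ = 1.555 — both > 1, two phases present.
Binary case is linear: z₁(K₁−1)(1+ψ₁(K₂−1)) + z₂(K₂−1)(1+ψ₁(K₁−1)) = 0
⇒ ψ₁ = [z₁(K₁−1)+z₂(K₂−1)] / [−(K₁−1)(K₂−1)] = 0.5514/0.9700 = 0.568
Drum-1 compositions:
  1: x = 0.327, y = 0.789
  2: x = 0.673, y = 0.211
Drum-2 feed = drum-1 vapor: z₂ = (0.7894, 0.2106).
Drum 2:
Binary case is linear: z₁(K₁−1)(1+ψ₂(K₂−1)) + z₂(K₂−1)(1+ψ₂(K₁−1)) = 0
⇒ ψ₂ = [z₁(K₁−1)+z₂(K₂−1)] / [−(K₁−1)(K₂−1)] = 0.2610/0.4352 = 0.600
  1: x = 0.595, y = 0.919
  2: x = 0.405, y = 0.081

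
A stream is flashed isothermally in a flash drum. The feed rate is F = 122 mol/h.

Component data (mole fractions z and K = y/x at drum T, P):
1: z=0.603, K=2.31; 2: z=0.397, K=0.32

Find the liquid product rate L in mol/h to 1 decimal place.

Material balance + equilibrium reduce to Σ zᵢ(Kᵢ−1)/(1+β(Kᵢ−1)) = 0.
g(0) = ΣzᵢKᵢ − 1 = 0.520 and g(1) = 1 − Σzᵢ/Kᵢ = -0.502, so a root lies in (0, 1).
Binary case is linear: z₁(K₁−1)(1+β(K₂−1)) + z₂(K₂−1)(1+β(K₁−1)) = 0
⇒ β = [z₁(K₁−1)+z₂(K₂−1)] / [−(K₁−1)(K₂−1)] = 0.5200/0.8908 = 0.584
Then V = β·F = 0.5837·122 = 71.2 mol/h and L = F − V = 50.8 mol/h.

L = 50.8 mol/h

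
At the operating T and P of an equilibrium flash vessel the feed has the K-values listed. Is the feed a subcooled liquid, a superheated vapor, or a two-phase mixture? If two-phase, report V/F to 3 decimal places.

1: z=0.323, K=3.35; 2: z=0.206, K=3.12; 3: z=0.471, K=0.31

two-phase, V/F = 0.558

ΣzᵢKᵢ = 1.871; Σzᵢ/Kᵢ = 1.682.
Both exceed 1, so a two-phase solution exists.
Material balance + equilibrium reduce to Σ zᵢ(Kᵢ−1)/(1+ψ(Kᵢ−1)) = 0.
Newton iteration, ψ⁰ = 0.31:
  ψ = 0.310: g = 0.2892, g' = -1.297 → ψ = 0.533
  ψ = 0.533: g = 0.0280, g' = -1.117 → ψ = 0.558
Converged at ψ = 0.558.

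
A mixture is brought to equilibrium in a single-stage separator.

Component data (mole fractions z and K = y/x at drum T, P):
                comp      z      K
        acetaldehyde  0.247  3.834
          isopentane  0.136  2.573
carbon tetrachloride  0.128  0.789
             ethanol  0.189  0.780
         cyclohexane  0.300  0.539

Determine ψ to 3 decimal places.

ψ = 0.816

Material balance + equilibrium reduce to Σ zᵢ(Kᵢ−1)/(1+ψ(Kᵢ−1)) = 0.
Feasibility: ΣzᵢKᵢ = 1.707, Σzᵢ/Kᵢ = 1.078 — both > 1, two phases present.
Newton–Raphson from ψ = 0.5:
  ψ = 0.500: g = 0.1527, g' = -0.571 → ψ = 0.767
  ψ = 0.767: g = 0.0212, g' = -0.440 → ψ = 0.815
  ψ = 0.815: g = 0.0002, g' = -0.431 → ψ = 0.816
Converged at ψ = 0.816.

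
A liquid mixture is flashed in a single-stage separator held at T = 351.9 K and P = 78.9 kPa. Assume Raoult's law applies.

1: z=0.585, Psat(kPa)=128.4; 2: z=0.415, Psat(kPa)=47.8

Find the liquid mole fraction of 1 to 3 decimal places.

Raoult's law: Kᵢ = Pᵢˢᵃᵗ/P = Pᵢˢᵃᵗ/78.9.
  K_1 = 128.4/78.9 = 1.62738, K_2 = 47.8/78.9 = 0.60583
Rachford–Rice: g(β) = Σ zᵢ(Kᵢ−1)/(1+β(Kᵢ−1)) = 0.
Check two-phase: ΣzᵢKᵢ = 1.203 > 1 and Σzᵢ/Kᵢ = 1.044 > 1, so g(0) = 0.203 > 0 and g(1) = -0.044 < 0.
Newton iteration, β⁰ = 0.45:
  β = 0.450: g = 0.0874, g' = -0.235 → β = 0.821
  β = 0.821: g = 0.0003, g' = -0.241 → β = 0.823
Converged at β = 0.823.
Compositions from xᵢ = zᵢ/(1+β(Kᵢ−1)), yᵢ = Kᵢxᵢ:
  1: x = 0.386, y = 0.628
  2: x = 0.614, y = 0.372

x_1 = 0.386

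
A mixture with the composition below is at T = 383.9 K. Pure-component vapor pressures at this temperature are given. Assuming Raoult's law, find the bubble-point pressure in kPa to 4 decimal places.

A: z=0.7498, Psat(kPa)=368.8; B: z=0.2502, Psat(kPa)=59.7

Pbub = 291.4632 kPa

At the bubble point ψ → 0, so ΣzᵢKᵢ = 1 with Kᵢ = Pᵢˢᵃᵗ/P ⇒ P = ΣzᵢPᵢˢᵃᵗ.
P = 0.7498·368.8 + 0.2502·59.7 = 291.4632 kPa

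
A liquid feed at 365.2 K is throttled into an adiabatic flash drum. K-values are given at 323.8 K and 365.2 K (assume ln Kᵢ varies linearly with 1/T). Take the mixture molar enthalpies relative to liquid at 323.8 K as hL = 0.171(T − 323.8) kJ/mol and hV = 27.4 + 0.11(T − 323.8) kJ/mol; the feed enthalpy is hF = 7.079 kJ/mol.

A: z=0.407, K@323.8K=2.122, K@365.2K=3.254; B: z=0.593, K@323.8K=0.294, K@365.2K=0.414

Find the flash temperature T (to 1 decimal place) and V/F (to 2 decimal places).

Adiabatic flash: solve Rachford–Rice at each trial T, then check hF = ψ·hV(T) + (1−ψ)·hL(T).
  T = 323.8 K: K = (2.122, 0.294), RR gives ψ = 0.048, H_out = 1.314 kJ/mol
  T = 365.2 K: K = (3.254, 0.414), RR gives ψ = 0.431, H_out = 17.812 kJ/mol
  T = 344.5 K: K = (2.662, 0.352), RR gives ψ = 0.272, H_out = 10.641 kJ/mol
  T = 334.1 K: K = (2.384, 0.323), RR gives ψ = 0.172, H_out = 6.375 kJ/mol
  T = 339.3 K: K = (2.521, 0.337), RR gives ψ = 0.224, H_out = 8.588 kJ/mol
  T = 336.7 K: K = (2.452, 0.330), RR gives ψ = 0.199, H_out = 7.504 kJ/mol
  T = 335.4 K: K = (2.418, 0.326), RR gives ψ = 0.186, H_out = 6.945 kJ/mol
Linear interpolation between T = 335.4 (H_out = 6.945) and T = 336.7 (H_out = 7.504) on hF = 7.079 gives T ≈ 335.7 K, at which ψ = 0.19.

T = 335.7 K, V/F = 0.19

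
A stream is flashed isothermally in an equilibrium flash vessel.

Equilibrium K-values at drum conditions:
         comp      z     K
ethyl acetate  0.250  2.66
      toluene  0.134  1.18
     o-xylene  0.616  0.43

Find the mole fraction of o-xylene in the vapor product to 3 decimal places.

y_o-xylene = 0.283

Rachford–Rice: g(ψ) = Σ zᵢ(Kᵢ−1)/(1+ψ(Kᵢ−1)) = 0.
Feasibility: ΣzᵢKᵢ = 1.088, Σzᵢ/Kᵢ = 1.640 — both > 1, two phases present.
Newton iteration, ψ⁰ = 0.6:
  ψ = 0.600: g = -0.3039, g' = -0.639 → ψ = 0.124
  ψ = 0.124: g = -0.0102, g' = -0.710 → ψ = 0.110
Converged at ψ = 0.110.
Compositions from xᵢ = zᵢ/(1+ψ(Kᵢ−1)), yᵢ = Kᵢxᵢ:
  ethyl acetate: x = 0.211, y = 0.562
  toluene: x = 0.131, y = 0.155
  o-xylene: x = 0.657, y = 0.283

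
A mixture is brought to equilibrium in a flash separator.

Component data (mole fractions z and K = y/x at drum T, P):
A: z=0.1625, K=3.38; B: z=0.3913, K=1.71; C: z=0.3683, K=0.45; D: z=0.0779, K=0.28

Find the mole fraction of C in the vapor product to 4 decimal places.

Let ψ = V/F and solve Σ zᵢ(Kᵢ−1)/(1+ψ(Kᵢ−1)) = 0.
Feasibility: ΣzᵢKᵢ = 1.4059, Σzᵢ/Kᵢ = 1.3736 — both > 1, two phases present.
Iterate (Newton) starting at ψ = 0.5:
  ψ = 0.5000: g = 0.01460, g' = -0.6099 → ψ = 0.5239
Converged at ψ = 0.5239.
Compositions from xᵢ = zᵢ/(1+ψ(Kᵢ−1)), yᵢ = Kᵢxᵢ:
  A: x = 0.0723, y = 0.2444
  B: x = 0.2852, y = 0.4877
  C: x = 0.5174, y = 0.2328
  D: x = 0.1251, y = 0.0350

y_C = 0.2328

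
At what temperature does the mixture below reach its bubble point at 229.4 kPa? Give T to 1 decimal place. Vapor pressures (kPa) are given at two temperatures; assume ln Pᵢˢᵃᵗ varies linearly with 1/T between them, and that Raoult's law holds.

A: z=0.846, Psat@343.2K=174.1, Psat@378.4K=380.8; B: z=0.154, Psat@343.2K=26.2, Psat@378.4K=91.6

Bubble-point temperature: ΣzᵢPᵢˢᵃᵗ(T) = P. Interpolate ln Pᵢˢᵃᵗ = aᵢ + bᵢ/T.
  T = 343.2 K: ΣzᵢPᵢˢᵃᵗ = 151.32 kPa
  T = 378.4 K: ΣzᵢPᵢˢᵃᵗ = 336.26 kPa
  T = 360.8 K: ΣzᵢPᵢˢᵃᵗ = 229.81 kPa
  T = 352.0 K: ΣzᵢPᵢˢᵃᵗ = 187.42 kPa
  T = 356.4 K: ΣzᵢPᵢˢᵃᵗ = 207.78 kPa
  T = 358.6 K: ΣzᵢPᵢˢᵃᵗ = 218.58 kPa
Interpolating between 358.6 K and 360.8 K gives T ≈ 360.7 K.

T = 360.7 K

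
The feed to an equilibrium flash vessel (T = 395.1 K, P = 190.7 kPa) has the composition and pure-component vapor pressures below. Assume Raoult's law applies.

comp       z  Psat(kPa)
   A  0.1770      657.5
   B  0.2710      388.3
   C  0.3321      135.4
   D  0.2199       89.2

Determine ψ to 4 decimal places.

ψ = 0.7340

Raoult's law: Kᵢ = Pᵢˢᵃᵗ/P = Pᵢˢᵃᵗ/190.7.
  K_A = 657.5/190.7 = 3.447824, K_B = 388.3/190.7 = 2.036182, K_C = 135.4/190.7 = 0.710016, K_D = 89.2/190.7 = 0.467750
Let ψ = V/F and solve Σ zᵢ(Kᵢ−1)/(1+ψ(Kᵢ−1)) = 0.
Feasibility: ΣzᵢKᵢ = 1.5007, Σzᵢ/Kᵢ = 1.1223 — both > 1, two phases present.
Newton iteration, ψ⁰ = 0.5:
  ψ = 0.5000: g = 0.10767, g' = -0.4946 → ψ = 0.7177
  ψ = 0.7177: g = 0.00720, g' = -0.4429 → ψ = 0.7340
Converged at ψ = 0.7340.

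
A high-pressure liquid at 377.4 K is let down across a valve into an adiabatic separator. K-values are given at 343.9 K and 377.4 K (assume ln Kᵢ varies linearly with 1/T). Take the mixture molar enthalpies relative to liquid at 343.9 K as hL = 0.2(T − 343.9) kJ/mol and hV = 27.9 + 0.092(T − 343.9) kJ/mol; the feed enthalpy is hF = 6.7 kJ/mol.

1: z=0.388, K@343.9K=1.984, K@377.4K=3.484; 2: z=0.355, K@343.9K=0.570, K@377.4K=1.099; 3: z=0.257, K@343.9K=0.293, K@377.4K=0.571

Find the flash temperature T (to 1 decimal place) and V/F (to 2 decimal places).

Adiabatic flash: solve Rachford–Rice at each trial T, then check hF = ψ·hV(T) + (1−ψ)·hL(T).
  T = 343.9 K: K = (1.984, 0.570, 0.293), RR gives ψ = 0.086, H_out = 2.401 kJ/mol
  T = 377.4 K: K = (3.484, 1.099, 0.571), RR gives ψ = 1.000, H_out = 30.982 kJ/mol
  T = 360.6 K: K = (2.661, 0.803, 0.415), RR gives ψ = 0.624, H_out = 19.620 kJ/mol
  T = 352.2 K: K = (2.304, 0.679, 0.350), RR gives ψ = 0.355, H_out = 11.234 kJ/mol
  T = 348.0 K: K = (2.138, 0.622, 0.320), RR gives ψ = 0.222, H_out = 6.924 kJ/mol
  T = 345.9 K: K = (2.058, 0.595, 0.306), RR gives ψ = 0.154, H_out = 4.661 kJ/mol
Linear interpolation between T = 345.9 (H_out = 4.661) and T = 348.0 (H_out = 6.924) on hF = 6.7 gives T ≈ 347.8 K, at which ψ = 0.22.

T = 347.8 K, V/F = 0.22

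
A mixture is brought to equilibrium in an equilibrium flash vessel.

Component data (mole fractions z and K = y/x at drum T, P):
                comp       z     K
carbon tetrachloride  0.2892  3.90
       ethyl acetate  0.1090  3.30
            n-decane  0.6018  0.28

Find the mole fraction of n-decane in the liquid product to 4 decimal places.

x_n-decane = 0.7909

Material balance + equilibrium reduce to Σ zᵢ(Kᵢ−1)/(1+ψ(Kᵢ−1)) = 0.
g(0) = ΣzᵢKᵢ − 1 = 0.6561 and g(1) = 1 − Σzᵢ/Kᵢ = -1.2565, so a root lies in (0, 1).
Newton–Raphson from ψ = 0.61:
  ψ = 0.6100: g = -0.36543, g' = -1.4090 → ψ = 0.3507
  ψ = 0.3507: g = -0.02503, g' = -1.3329 → ψ = 0.3319
  ψ = 0.3319: g = 0.00021, g' = -1.3556 → ψ = 0.3320
Converged at ψ = 0.3320.
Compositions from xᵢ = zᵢ/(1+ψ(Kᵢ−1)), yᵢ = Kᵢxᵢ:
  carbon tetrachloride: x = 0.1473, y = 0.5746
  ethyl acetate: x = 0.0618, y = 0.2040
  n-decane: x = 0.7909, y = 0.2214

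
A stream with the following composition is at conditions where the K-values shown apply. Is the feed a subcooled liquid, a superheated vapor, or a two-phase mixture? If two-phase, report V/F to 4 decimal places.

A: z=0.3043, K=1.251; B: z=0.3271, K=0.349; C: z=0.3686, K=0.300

subcooled liquid

ΣzᵢKᵢ = 0.6054; Σzᵢ/Kᵢ = 2.4092.
Since ΣzᵢKᵢ < 1 the mixture is below its bubble point — single liquid phase.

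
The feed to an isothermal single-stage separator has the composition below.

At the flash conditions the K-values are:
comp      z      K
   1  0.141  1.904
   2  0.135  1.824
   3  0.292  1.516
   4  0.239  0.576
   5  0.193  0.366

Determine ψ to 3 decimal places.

Let ψ = V/F and solve Σ zᵢ(Kᵢ−1)/(1+ψ(Kᵢ−1)) = 0.
g(0) = ΣzᵢKᵢ − 1 = 0.166 and g(1) = 1 − Σzᵢ/Kᵢ = -0.283, so a root lies in (0, 1).
Iterate (Newton) starting at ψ = 0.69:
  ψ = 0.690: g = -0.1002, g' = -0.454 → ψ = 0.469
  ψ = 0.469: g = -0.0097, g' = -0.379 → ψ = 0.444
Converged at ψ = 0.444.

ψ = 0.444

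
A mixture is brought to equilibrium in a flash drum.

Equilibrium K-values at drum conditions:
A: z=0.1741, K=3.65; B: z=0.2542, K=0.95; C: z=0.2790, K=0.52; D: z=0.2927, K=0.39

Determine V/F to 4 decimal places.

Rachford–Rice: g(V/F) = Σ zᵢ(Kᵢ−1)/(1+V/F(Kᵢ−1)) = 0.
g(0) = ΣzᵢKᵢ − 1 = 0.1362 and g(1) = 1 − Σzᵢ/Kᵢ = -0.6023, so a root lies in (0, 1).
Newton–Raphson from V/F = 0.5:
  V/F = 0.5000: g = -0.24771, g' = -0.5636 → V/F = 0.0605
  V/F = 0.0605: g = 0.06156, g' = -1.0944 → V/F = 0.1167
  V/F = 0.1167: g = 0.00546, g' = -0.9122 → V/F = 0.1227
  V/F = 0.1227: g = 0.00005, g' = -0.8966 → V/F = 0.1228
Converged at V/F = 0.1228.

V/F = 0.1228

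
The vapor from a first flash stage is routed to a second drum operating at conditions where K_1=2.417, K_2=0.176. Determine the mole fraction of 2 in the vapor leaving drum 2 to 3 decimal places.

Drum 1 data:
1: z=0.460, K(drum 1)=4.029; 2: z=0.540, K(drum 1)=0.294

y_2 (drum 2) = 0.111

Drum 1:
Rachford–Rice: g(ψ₁) = Σ zᵢ(Kᵢ−1)/(1+ψ₁(Kᵢ−1)) = 0.
Check two-phase: ΣzᵢKᵢ = 2.012 > 1 and Σzᵢ/Kᵢ = 1.951 > 1, so g(0) = 1.012 > 0 and g(1) = -0.951 < 0.
Newton–Raphson from ψ₁ = 0.63:
  ψ₁ = 0.630: g = -0.2076, g' = -1.372 → ψ₁ = 0.479
  ψ₁ = 0.479: g = -0.0072, g' = -1.317 → ψ₁ = 0.473
Converged at ψ₁ = 0.473.
Drum-1 compositions:
  1: x = 0.189, y = 0.762
  2: x = 0.811, y = 0.238
Drum-2 feed = drum-1 vapor: z₂ = (0.7616, 0.2384).
Drum 2:
Binary case is linear: z₁(K₁−1)(1+ψ₂(K₂−1)) + z₂(K₂−1)(1+ψ₂(K₁−1)) = 0
⇒ ψ₂ = [z₁(K₁−1)+z₂(K₂−1)] / [−(K₁−1)(K₂−1)] = 0.8827/1.1676 = 0.756
  1: x = 0.368, y = 0.889
  2: x = 0.632, y = 0.111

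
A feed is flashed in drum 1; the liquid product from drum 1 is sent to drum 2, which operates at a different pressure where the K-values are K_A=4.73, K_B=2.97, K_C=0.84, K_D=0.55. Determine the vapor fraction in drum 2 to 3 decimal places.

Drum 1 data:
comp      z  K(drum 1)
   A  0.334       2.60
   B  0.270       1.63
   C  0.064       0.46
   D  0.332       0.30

V/F (drum 2) = 0.687

Drum 1:
Rachford–Rice: g(ψ₁) = Σ zᵢ(Kᵢ−1)/(1+ψ₁(Kᵢ−1)) = 0.
Feasibility: ΣzᵢKᵢ = 1.438, Σzᵢ/Kᵢ = 1.540 — both > 1, two phases present.
Newton iteration, ψ₁⁰ = 0.5:
  ψ₁ = 0.500: g = 0.0214, g' = -0.746 → ψ₁ = 0.529
  ψ₁ = 0.529: g = -0.0002, g' = -0.758 → ψ₁ = 0.528
Converged at ψ₁ = 0.528.
Drum-1 compositions:
  A: x = 0.181, y = 0.471
  B: x = 0.203, y = 0.330
  C: x = 0.090, y = 0.041
  D: x = 0.527, y = 0.158
Drum-2 feed = drum-1 liquid: z₂ = (0.1810, 0.2026, 0.0896, 0.5269).
Drum 2:
Let ψ₂ = V/F and solve Σ zᵢ(Kᵢ−1)/(1+ψ₂(Kᵢ−1)) = 0.
g(0) = ΣzᵢKᵢ − 1 = 0.823 and g(1) = 1 − Σzᵢ/Kᵢ = -0.171, so a root lies in (0, 1).
Newton–Raphson from ψ₂ = 0.5:
  ψ₂ = 0.500: g = 0.1151, g' = -0.687 → ψ₂ = 0.668
  ψ₂ = 0.668: g = 0.0108, g' = -0.574 → ψ₂ = 0.686
  ψ₂ = 0.686: g = 0.0001, g' = -0.567 → ψ₂ = 0.687
Converged at ψ₂ = 0.687.
  A: x = 0.051, y = 0.240
  B: x = 0.086, y = 0.256
  C: x = 0.101, y = 0.085
  D: x = 0.762, y = 0.419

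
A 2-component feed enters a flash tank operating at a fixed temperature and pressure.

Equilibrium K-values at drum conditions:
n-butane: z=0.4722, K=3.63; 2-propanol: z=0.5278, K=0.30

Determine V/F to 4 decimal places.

Material balance + equilibrium reduce to Σ zᵢ(Kᵢ−1)/(1+V/F(Kᵢ−1)) = 0.
Feasibility: ΣzᵢKᵢ = 1.8724, Σzᵢ/Kᵢ = 1.8894 — both > 1, two phases present.
Newton–Raphson from V/F = 0.49:
  V/F = 0.4900: g = -0.01973, g' = -1.2227 → V/F = 0.4739
Converged at V/F = 0.4739.

V/F = 0.4739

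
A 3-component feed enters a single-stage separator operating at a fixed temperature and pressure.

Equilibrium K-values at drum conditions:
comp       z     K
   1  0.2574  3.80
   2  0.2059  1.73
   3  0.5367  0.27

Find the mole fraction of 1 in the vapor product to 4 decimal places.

Newton–Raphson from ψ = 0.5:
  ψ = 0.5000: g = -0.20658, g' = -1.1185 → ψ = 0.3153
  ψ = 0.3153: g = -0.00398, g' = -1.1243 → ψ = 0.3118
Converged at ψ = 0.3118.
Compositions from xᵢ = zᵢ/(1+ψ(Kᵢ−1)), yᵢ = Kᵢxᵢ:
  1: x = 0.1374, y = 0.5222
  2: x = 0.1677, y = 0.2902
  3: x = 0.6948, y = 0.1876

y_1 = 0.5222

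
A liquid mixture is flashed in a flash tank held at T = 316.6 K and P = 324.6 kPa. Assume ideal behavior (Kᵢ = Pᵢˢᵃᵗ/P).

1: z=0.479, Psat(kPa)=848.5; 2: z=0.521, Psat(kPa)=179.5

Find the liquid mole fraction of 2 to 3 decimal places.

x_2 = 0.783

Raoult's law: Kᵢ = Pᵢˢᵃᵗ/P = Pᵢˢᵃᵗ/324.6.
  K_1 = 848.5/324.6 = 2.61399, K_2 = 179.5/324.6 = 0.55299
Rachford–Rice: g(ψ) = Σ zᵢ(Kᵢ−1)/(1+ψ(Kᵢ−1)) = 0.
Feasibility: ΣzᵢKᵢ = 1.540, Σzᵢ/Kᵢ = 1.125 — both > 1, two phases present.
Newton iteration, ψ⁰ = 0.31:
  ψ = 0.310: g = 0.2449, g' = -0.695 → ψ = 0.663
  ψ = 0.663: g = 0.0427, g' = -0.502 → ψ = 0.748
  ψ = 0.748: g = 0.0005, g' = -0.491 → ψ = 0.749
Converged at ψ = 0.749.
Compositions from xᵢ = zᵢ/(1+ψ(Kᵢ−1)), yᵢ = Kᵢxᵢ:
  1: x = 0.217, y = 0.567
  2: x = 0.783, y = 0.433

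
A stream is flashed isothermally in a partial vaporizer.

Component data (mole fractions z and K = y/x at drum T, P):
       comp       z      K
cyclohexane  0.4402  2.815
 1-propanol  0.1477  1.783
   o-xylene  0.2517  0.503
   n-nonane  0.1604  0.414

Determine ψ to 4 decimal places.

ψ = 0.8191

Newton iteration, ψ⁰ = 0.5:
  ψ = 0.5000: g = 0.20256, g' = -0.6656 → ψ = 0.8043
  ψ = 0.8043: g = 0.00956, g' = -0.6434 → ψ = 0.8192
  ψ = 0.8192: g = -0.00004, g' = -0.6487 → ψ = 0.8191
Converged at ψ = 0.8191.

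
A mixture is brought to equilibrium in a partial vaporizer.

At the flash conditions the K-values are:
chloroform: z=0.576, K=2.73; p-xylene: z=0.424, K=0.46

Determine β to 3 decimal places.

β = 0.822

Material balance + equilibrium reduce to Σ zᵢ(Kᵢ−1)/(1+β(Kᵢ−1)) = 0.
Feasibility: ΣzᵢKᵢ = 1.768, Σzᵢ/Kᵢ = 1.133 — both > 1, two phases present.
Binary case is linear: z₁(K₁−1)(1+β(K₂−1)) + z₂(K₂−1)(1+β(K₁−1)) = 0
⇒ β = [z₁(K₁−1)+z₂(K₂−1)] / [−(K₁−1)(K₂−1)] = 0.7675/0.9342 = 0.822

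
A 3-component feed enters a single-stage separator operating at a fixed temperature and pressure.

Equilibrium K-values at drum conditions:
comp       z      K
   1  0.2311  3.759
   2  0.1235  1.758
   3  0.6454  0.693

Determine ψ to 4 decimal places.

Rachford–Rice: g(ψ) = Σ zᵢ(Kᵢ−1)/(1+ψ(Kᵢ−1)) = 0.
Check two-phase: ΣzᵢKᵢ = 1.5331 > 1 and Σzᵢ/Kᵢ = 1.0630 > 1, so g(0) = 0.5331 > 0 and g(1) = -0.0630 < 0.
Newton iteration, ψ⁰ = 0.5:
  ψ = 0.5000: g = 0.10178, g' = -0.4329 → ψ = 0.7351
  ψ = 0.7351: g = 0.01479, g' = -0.3226 → ψ = 0.7810
  ψ = 0.7810: g = 0.00030, g' = -0.3100 → ψ = 0.7819
Converged at ψ = 0.7819.

ψ = 0.7819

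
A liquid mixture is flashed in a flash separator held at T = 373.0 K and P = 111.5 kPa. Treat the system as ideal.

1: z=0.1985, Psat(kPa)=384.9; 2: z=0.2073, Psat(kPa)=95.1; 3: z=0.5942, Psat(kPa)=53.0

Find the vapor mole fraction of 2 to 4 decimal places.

y_2 = 0.1804

Raoult's law: Kᵢ = Pᵢˢᵃᵗ/P = Pᵢˢᵃᵗ/111.5.
  K_1 = 384.9/111.5 = 3.452018, K_2 = 95.1/111.5 = 0.852915, K_3 = 53.0/111.5 = 0.475336
Let ψ = V/F and solve Σ zᵢ(Kᵢ−1)/(1+ψ(Kᵢ−1)) = 0.
g(0) = ΣzᵢKᵢ − 1 = 0.1445 and g(1) = 1 − Σzᵢ/Kᵢ = -0.5506, so a root lies in (0, 1).
Newton–Raphson from ψ = 0.5:
  ψ = 0.5000: g = -0.23688, g' = -0.5467 → ψ = 0.0667
  ψ = 0.0667: g = 0.06447, g' = -1.0618 → ψ = 0.1274
  ψ = 0.1274: g = 0.00571, g' = -0.8854 → ψ = 0.1339
Converged at ψ = 0.1339.
Compositions from xᵢ = zᵢ/(1+ψ(Kᵢ−1)), yᵢ = Kᵢxᵢ:
  1: x = 0.1494, y = 0.5159
  2: x = 0.2115, y = 0.1804
  3: x = 0.6391, y = 0.3038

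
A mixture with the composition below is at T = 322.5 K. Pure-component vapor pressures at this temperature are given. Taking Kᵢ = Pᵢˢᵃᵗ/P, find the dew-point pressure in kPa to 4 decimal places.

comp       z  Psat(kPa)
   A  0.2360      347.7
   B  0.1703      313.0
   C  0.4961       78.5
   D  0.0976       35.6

At the dew point ψ → 1, so Σzᵢ/Kᵢ = 1 with Kᵢ = Pᵢˢᵃᵗ/P ⇒ 1/P = Σzᵢ/Pᵢˢᵃᵗ.
1/P = 0.2360/347.7 + 0.1703/313.0 + 0.4961/78.5 + 0.0976/35.6 = 0.0102842 ⇒ P = 97.2370 kPa

Pdew = 97.2370 kPa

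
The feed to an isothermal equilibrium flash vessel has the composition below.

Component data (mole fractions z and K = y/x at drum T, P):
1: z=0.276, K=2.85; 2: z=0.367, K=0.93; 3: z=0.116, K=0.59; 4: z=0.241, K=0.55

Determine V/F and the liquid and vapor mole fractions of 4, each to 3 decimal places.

Material balance + equilibrium reduce to Σ zᵢ(Kᵢ−1)/(1+V/F(Kᵢ−1)) = 0.
Check two-phase: ΣzᵢKᵢ = 1.329 > 1 and Σzᵢ/Kᵢ = 1.126 > 1, so g(0) = 0.329 > 0 and g(1) = -0.126 < 0.
Newton iteration, V/F⁰ = 0.5:
  V/F = 0.500: g = 0.0389, g' = -0.369 → V/F = 0.605
  V/F = 0.605: g = 0.0017, g' = -0.339 → V/F = 0.610
Converged at V/F = 0.610.
Compositions from xᵢ = zᵢ/(1+V/F(Kᵢ−1)), yᵢ = Kᵢxᵢ:
  1: x = 0.130, y = 0.369
  2: x = 0.383, y = 0.357
  3: x = 0.155, y = 0.091
  4: x = 0.332, y = 0.183

V/F = 0.610, x_4 = 0.332, y_4 = 0.183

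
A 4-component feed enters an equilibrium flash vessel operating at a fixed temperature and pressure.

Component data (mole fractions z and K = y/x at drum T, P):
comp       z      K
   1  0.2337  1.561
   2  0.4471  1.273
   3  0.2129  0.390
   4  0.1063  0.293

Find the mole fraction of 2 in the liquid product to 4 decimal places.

x_2 = 0.4247

Material balance + equilibrium reduce to Σ zᵢ(Kᵢ−1)/(1+β(Kᵢ−1)) = 0.
Feasibility: ΣzᵢKᵢ = 1.0481, Σzᵢ/Kᵢ = 1.4096 — both > 1, two phases present.
Newton–Raphson from β = 0.5:
  β = 0.5000: g = -0.09332, g' = -0.3618 → β = 0.2420
  β = 0.2420: g = -0.01311, g' = -0.2727 → β = 0.1940
  β = 0.1940: g = -0.00024, g' = -0.2632 → β = 0.1931
Converged at β = 0.1931.
Compositions from xᵢ = zᵢ/(1+β(Kᵢ−1)), yᵢ = Kᵢxᵢ:
  1: x = 0.2109, y = 0.3292
  2: x = 0.4247, y = 0.5407
  3: x = 0.2413, y = 0.0941
  4: x = 0.1231, y = 0.0361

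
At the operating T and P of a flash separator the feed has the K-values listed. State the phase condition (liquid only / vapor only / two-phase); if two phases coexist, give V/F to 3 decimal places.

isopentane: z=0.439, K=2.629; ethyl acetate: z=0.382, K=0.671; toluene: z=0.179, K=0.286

two-phase, V/F = 0.571

ΣzᵢKᵢ = 1.462; Σzᵢ/Kᵢ = 1.362.
Both exceed 1, so a two-phase solution exists.
Newton iteration, ψ⁰ = 0.5:
  ψ = 0.500: g = 0.0449, g' = -0.634 → ψ = 0.571
Converged at ψ = 0.571.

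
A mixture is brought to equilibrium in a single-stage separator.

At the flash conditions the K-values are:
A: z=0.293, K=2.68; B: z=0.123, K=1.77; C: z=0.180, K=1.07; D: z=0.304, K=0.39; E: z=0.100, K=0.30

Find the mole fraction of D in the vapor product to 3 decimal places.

y_D = 0.165

Iterate (Newton) starting at β = 0.5:
  β = 0.500: g = -0.0264, g' = -0.633 → β = 0.458
Converged at β = 0.458.
Compositions from xᵢ = zᵢ/(1+β(Kᵢ−1)), yᵢ = Kᵢxᵢ:
  A: x = 0.166, y = 0.444
  B: x = 0.091, y = 0.161
  C: x = 0.174, y = 0.187
  D: x = 0.422, y = 0.165
  E: x = 0.147, y = 0.044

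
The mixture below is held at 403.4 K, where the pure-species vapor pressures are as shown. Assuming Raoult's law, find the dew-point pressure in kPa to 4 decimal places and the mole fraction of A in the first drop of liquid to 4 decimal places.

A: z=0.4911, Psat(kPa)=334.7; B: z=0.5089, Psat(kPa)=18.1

At the dew point ψ → 1, so Σzᵢ/Kᵢ = 1 with Kᵢ = Pᵢˢᵃᵗ/P ⇒ 1/P = Σzᵢ/Pᵢˢᵃᵗ.
1/P = 0.4911/334.7 + 0.5089/18.1 = 0.0295833 ⇒ P = 33.8028 kPa
xᵢ = zᵢP/Pᵢˢᵃᵗ ⇒ x_A = 0.4911·33.8028/334.7 = 0.0496

Pdew = 33.8028 kPa, x_A = 0.0496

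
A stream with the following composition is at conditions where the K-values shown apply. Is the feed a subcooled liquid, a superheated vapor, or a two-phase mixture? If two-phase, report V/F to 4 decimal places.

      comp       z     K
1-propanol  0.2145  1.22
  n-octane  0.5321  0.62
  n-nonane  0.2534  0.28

ΣzᵢKᵢ = 0.6625; Σzᵢ/Kᵢ = 1.9390.
Since ΣzᵢKᵢ < 1 the mixture is below its bubble point — single liquid phase.

subcooled liquid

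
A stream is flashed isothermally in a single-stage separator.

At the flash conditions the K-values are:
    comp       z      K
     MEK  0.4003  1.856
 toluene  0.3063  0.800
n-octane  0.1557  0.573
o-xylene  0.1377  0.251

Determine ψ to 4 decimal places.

Rachford–Rice: g(ψ) = Σ zᵢ(Kᵢ−1)/(1+ψ(Kᵢ−1)) = 0.
Feasibility: ΣzᵢKᵢ = 1.1118, Σzᵢ/Kᵢ = 1.4189 — both > 1, two phases present.
Iterate (Newton) starting at ψ = 0.5:
  ψ = 0.5000: g = -0.07753, g' = -0.4023 → ψ = 0.3073
  ψ = 0.3073: g = -0.00447, g' = -0.3657 → ψ = 0.2951
Converged at ψ = 0.2950.

ψ = 0.2950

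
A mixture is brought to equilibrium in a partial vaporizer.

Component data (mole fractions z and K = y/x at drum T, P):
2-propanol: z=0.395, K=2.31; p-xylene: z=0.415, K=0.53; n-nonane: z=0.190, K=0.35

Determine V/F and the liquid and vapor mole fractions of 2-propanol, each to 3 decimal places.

Material balance + equilibrium reduce to Σ zᵢ(Kᵢ−1)/(1+V/F(Kᵢ−1)) = 0.
Check two-phase: ΣzᵢKᵢ = 1.199 > 1 and Σzᵢ/Kᵢ = 1.497 > 1, so g(0) = 0.199 > 0 and g(1) = -0.497 < 0.
Newton–Raphson from V/F = 0.49:
  V/F = 0.490: g = -0.1195, g' = -0.579 → V/F = 0.284
  V/F = 0.284: g = 0.0008, g' = -0.603 → V/F = 0.285
Converged at V/F = 0.285.
Compositions from xᵢ = zᵢ/(1+V/F(Kᵢ−1)), yᵢ = Kᵢxᵢ:
  2-propanol: x = 0.288, y = 0.664
  p-xylene: x = 0.479, y = 0.254
  n-nonane: x = 0.233, y = 0.082

V/F = 0.285, x_2-propanol = 0.288, y_2-propanol = 0.664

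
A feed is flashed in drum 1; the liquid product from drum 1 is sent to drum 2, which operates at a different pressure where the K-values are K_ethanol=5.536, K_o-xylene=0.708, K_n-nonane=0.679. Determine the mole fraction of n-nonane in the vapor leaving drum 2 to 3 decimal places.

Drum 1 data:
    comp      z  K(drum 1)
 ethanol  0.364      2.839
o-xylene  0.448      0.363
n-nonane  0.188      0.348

Drum 1:
Rachford–Rice: g(ψ₁) = Σ zᵢ(Kᵢ−1)/(1+ψ₁(Kᵢ−1)) = 0.
g(0) = ΣzᵢKᵢ − 1 = 0.261 and g(1) = 1 − Σzᵢ/Kᵢ = -0.903, so a root lies in (0, 1).
Newton–Raphson from ψ₁ = 0.5:
  ψ₁ = 0.500: g = -0.2519, g' = -0.901 → ψ₁ = 0.221
  ψ₁ = 0.221: g = 0.0010, g' = -0.978 → ψ₁ = 0.222
Converged at ψ₁ = 0.222.
Drum-1 compositions:
  ethanol: x = 0.259, y = 0.734
  o-xylene: x = 0.522, y = 0.189
  n-nonane: x = 0.220, y = 0.076
Drum-2 feed = drum-1 liquid: z₂ = (0.2586, 0.5216, 0.2198).
Drum 2:
Iterate (Newton) starting at ψ₂ = 0.48:
  ψ₂ = 0.480: g = 0.1086, g' = -0.619 → ψ₂ = 0.656
  ψ₂ = 0.656: g = 0.0175, g' = -0.441 → ψ₂ = 0.695
  ψ₂ = 0.695: g = 0.0005, g' = -0.416 → ψ₂ = 0.696
Converged at ψ₂ = 0.696.
  ethanol: x = 0.062, y = 0.344
  o-xylene: x = 0.655, y = 0.464
  n-nonane: x = 0.283, y = 0.192

y_n-nonane (drum 2) = 0.192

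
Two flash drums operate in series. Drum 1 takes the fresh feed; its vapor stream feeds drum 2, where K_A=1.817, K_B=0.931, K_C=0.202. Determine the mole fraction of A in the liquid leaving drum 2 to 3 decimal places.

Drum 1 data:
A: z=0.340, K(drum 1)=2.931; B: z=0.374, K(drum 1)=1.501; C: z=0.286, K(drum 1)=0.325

Drum 1:
Rachford–Rice: g(ψ₁) = Σ zᵢ(Kᵢ−1)/(1+ψ₁(Kᵢ−1)) = 0.
g(0) = ΣzᵢKᵢ − 1 = 0.651 and g(1) = 1 − Σzᵢ/Kᵢ = -0.245, so a root lies in (0, 1).
Newton–Raphson from ψ₁ = 0.6:
  ψ₁ = 0.600: g = 0.1238, g' = -0.696 → ψ₁ = 0.778
  ψ₁ = 0.778: g = -0.0093, g' = -0.829 → ψ₁ = 0.767
Converged at ψ₁ = 0.767.
Drum-1 compositions:
  A: x = 0.137, y = 0.402
  B: x = 0.270, y = 0.406
  C: x = 0.593, y = 0.193
Drum-2 feed = drum-1 vapor: z₂ = (0.4018, 0.4056, 0.1926).
Drum 2:
Newton–Raphson from ψ₂ = 0.56:
  ψ₂ = 0.560: g = -0.0818, g' = -0.529 → ψ₂ = 0.405
  ψ₂ = 0.405: g = -0.0095, g' = -0.421 → ψ₂ = 0.383
Converged at ψ₂ = 0.383.
  A: x = 0.306, y = 0.556
  B: x = 0.417, y = 0.388
  C: x = 0.277, y = 0.056

x_A (drum 2) = 0.306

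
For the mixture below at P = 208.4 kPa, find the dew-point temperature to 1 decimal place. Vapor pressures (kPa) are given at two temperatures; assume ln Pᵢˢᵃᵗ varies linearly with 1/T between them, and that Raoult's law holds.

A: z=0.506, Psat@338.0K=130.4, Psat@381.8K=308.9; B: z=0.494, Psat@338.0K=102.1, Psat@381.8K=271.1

Dew-point temperature: Σzᵢ·P/Pᵢˢᵃᵗ(T) = 1. Interpolate ln Pᵢˢᵃᵗ = aᵢ + bᵢ/T.
  T = 338.0 K: ΣzᵢP/Pᵢˢᵃᵗ = 1.8170
  T = 381.8 K: ΣzᵢP/Pᵢˢᵃᵗ = 0.7211
  T = 359.9 K: ΣzᵢP/Pᵢˢᵃᵗ = 1.1125
  T = 370.9 K: ΣzᵢP/Pᵢˢᵃᵗ = 0.8890
  T = 365.4 K: ΣzᵢP/Pᵢˢᵃᵗ = 0.9928
  T = 362.6 K: ΣzᵢP/Pᵢˢᵃᵗ = 1.0516
  T = 364.0 K: ΣzᵢP/Pᵢˢᵃᵗ = 1.0216
  T = 364.7 K: ΣzᵢP/Pᵢˢᵃᵗ = 1.0071
Interpolating between 364.7 K and 365.4 K gives T ≈ 365.0 K.

T = 365.0 K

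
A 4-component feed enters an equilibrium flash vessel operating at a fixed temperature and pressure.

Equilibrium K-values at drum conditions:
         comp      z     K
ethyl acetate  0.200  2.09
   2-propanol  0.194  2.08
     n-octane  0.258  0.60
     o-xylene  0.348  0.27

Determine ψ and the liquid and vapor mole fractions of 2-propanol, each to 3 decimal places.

Material balance + equilibrium reduce to Σ zᵢ(Kᵢ−1)/(1+ψ(Kᵢ−1)) = 0.
Feasibility: ΣzᵢKᵢ = 1.070, Σzᵢ/Kᵢ = 1.908 — both > 1, two phases present.
Newton iteration, ψ⁰ = 0.5:
  ψ = 0.500: g = -0.2519, g' = -0.719 → ψ = 0.150
  ψ = 0.150: g = -0.0273, g' = -0.624 → ψ = 0.106
Converged at ψ = 0.106.
Compositions from xᵢ = zᵢ/(1+ψ(Kᵢ−1)), yᵢ = Kᵢxᵢ:
  ethyl acetate: x = 0.179, y = 0.375
  2-propanol: x = 0.174, y = 0.362
  n-octane: x = 0.269, y = 0.162
  o-xylene: x = 0.377, y = 0.102

ψ = 0.106, x_2-propanol = 0.174, y_2-propanol = 0.362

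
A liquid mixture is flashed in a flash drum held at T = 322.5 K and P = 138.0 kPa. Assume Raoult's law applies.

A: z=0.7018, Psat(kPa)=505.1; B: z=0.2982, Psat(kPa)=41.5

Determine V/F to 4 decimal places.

V/F = 0.8915

Raoult's law: Kᵢ = Pᵢˢᵃᵗ/P = Pᵢˢᵃᵗ/138.0.
  K_A = 505.1/138.0 = 3.660145, K_B = 41.5/138.0 = 0.300725
Material balance + equilibrium reduce to Σ zᵢ(Kᵢ−1)/(1+V/F(Kᵢ−1)) = 0.
g(0) = ΣzᵢKᵢ − 1 = 1.6584 and g(1) = 1 − Σzᵢ/Kᵢ = -0.1833, so a root lies in (0, 1).
Binary case is linear: z₁(K₁−1)(1+V/F(K₂−1)) + z₂(K₂−1)(1+V/F(K₁−1)) = 0
⇒ V/F = [z₁(K₁−1)+z₂(K₂−1)] / [−(K₁−1)(K₂−1)] = 1.65837/1.86017 = 0.8915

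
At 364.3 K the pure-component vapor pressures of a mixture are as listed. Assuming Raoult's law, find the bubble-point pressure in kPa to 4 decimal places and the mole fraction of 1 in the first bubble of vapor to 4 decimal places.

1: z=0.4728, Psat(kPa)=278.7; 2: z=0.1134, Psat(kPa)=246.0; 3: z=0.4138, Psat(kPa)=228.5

Pbub = 254.2191 kPa, y_1 = 0.5183

At the bubble point ψ → 0, so ΣzᵢKᵢ = 1 with Kᵢ = Pᵢˢᵃᵗ/P ⇒ P = ΣzᵢPᵢˢᵃᵗ.
P = 0.4728·278.7 + 0.1134·246.0 + 0.4138·228.5 = 254.2191 kPa
yᵢ = zᵢPᵢˢᵃᵗ/P ⇒ y_1 = 0.4728·278.7/254.2191 = 0.5183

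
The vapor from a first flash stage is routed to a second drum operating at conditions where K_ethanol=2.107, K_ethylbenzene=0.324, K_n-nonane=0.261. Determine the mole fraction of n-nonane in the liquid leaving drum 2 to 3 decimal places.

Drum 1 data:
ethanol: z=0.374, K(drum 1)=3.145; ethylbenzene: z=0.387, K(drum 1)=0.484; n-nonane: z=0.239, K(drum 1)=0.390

Drum 1:
Let ψ₁ = V/F and solve Σ zᵢ(Kᵢ−1)/(1+ψ₁(Kᵢ−1)) = 0.
Check two-phase: ΣzᵢKᵢ = 1.457 > 1 and Σzᵢ/Kᵢ = 1.531 > 1, so g(0) = 0.457 > 0 and g(1) = -0.531 < 0.
Newton–Raphson from ψ₁ = 0.5:
  ψ₁ = 0.500: g = -0.0918, g' = -0.772 → ψ₁ = 0.381
  ψ₁ = 0.381: g = 0.0029, g' = -0.832 → ψ₁ = 0.385
Converged at ψ₁ = 0.385.
Drum-1 compositions:
  ethanol: x = 0.205, y = 0.645
  ethylbenzene: x = 0.483, y = 0.234
  n-nonane: x = 0.312, y = 0.122
Drum-2 feed = drum-1 vapor: z₂ = (0.6445, 0.2337, 0.1218).
Drum 2:
Iterate (Newton) starting at ψ₂ = 0.5:
  ψ₂ = 0.500: g = 0.0779, g' = -0.738 → ψ₂ = 0.606
  ψ₂ = 0.606: g = -0.0032, g' = -0.807 → ψ₂ = 0.602
Converged at ψ₂ = 0.602.
  ethanol: x = 0.387, y = 0.815
  ethylbenzene: x = 0.394, y = 0.128
  n-nonane: x = 0.219, y = 0.057

x_n-nonane (drum 2) = 0.219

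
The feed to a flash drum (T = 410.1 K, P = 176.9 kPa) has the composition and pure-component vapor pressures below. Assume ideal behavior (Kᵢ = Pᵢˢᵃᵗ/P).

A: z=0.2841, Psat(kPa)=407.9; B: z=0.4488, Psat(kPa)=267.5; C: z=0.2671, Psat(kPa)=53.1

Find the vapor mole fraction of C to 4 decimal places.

Raoult's law: Kᵢ = Pᵢˢᵃᵗ/P = Pᵢˢᵃᵗ/176.9.
  K_A = 407.9/176.9 = 2.305822, K_B = 267.5/176.9 = 1.512154, K_C = 53.1/176.9 = 0.300170
Newton–Raphson from ψ = 0.5:
  ψ = 0.5000: g = 0.11990, g' = -0.5615 → ψ = 0.7135
  ψ = 0.7135: g = -0.01299, g' = -0.7149 → ψ = 0.6954
  ψ = 0.6954: g = -0.00020, g' = -0.6935 → ψ = 0.6951
Converged at ψ = 0.6951.
Compositions from xᵢ = zᵢ/(1+ψ(Kᵢ−1)), yᵢ = Kᵢxᵢ:
  A: x = 0.1489, y = 0.3434
  B: x = 0.3310, y = 0.5005
  C: x = 0.5201, y = 0.1561

y_C = 0.1561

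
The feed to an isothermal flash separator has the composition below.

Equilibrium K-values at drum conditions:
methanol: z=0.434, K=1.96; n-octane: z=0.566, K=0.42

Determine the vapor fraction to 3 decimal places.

Material balance + equilibrium reduce to Σ zᵢ(Kᵢ−1)/(1+ψ(Kᵢ−1)) = 0.
Check two-phase: ΣzᵢKᵢ = 1.088 > 1 and Σzᵢ/Kᵢ = 1.569 > 1, so g(0) = 0.088 > 0 and g(1) = -0.569 < 0.
Binary case is linear: z₁(K₁−1)(1+ψ(K₂−1)) + z₂(K₂−1)(1+ψ(K₁−1)) = 0
⇒ ψ = [z₁(K₁−1)+z₂(K₂−1)] / [−(K₁−1)(K₂−1)] = 0.0884/0.5568 = 0.159

ψ = 0.159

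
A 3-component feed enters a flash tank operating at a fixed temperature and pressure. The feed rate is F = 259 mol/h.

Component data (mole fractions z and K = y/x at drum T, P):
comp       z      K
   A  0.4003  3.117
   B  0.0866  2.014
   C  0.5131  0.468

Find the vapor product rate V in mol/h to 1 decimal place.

V = 165.5 mol/h

Iterate (Newton) starting at ψ = 0.5:
  ψ = 0.5000: g = 0.09805, g' = -0.7321 → ψ = 0.6339
  ψ = 0.6339: g = 0.00342, g' = -0.6907 → ψ = 0.6389
Converged at ψ = 0.6389.
Then V = ψ·F = 0.6389·259 = 165.5 mol/h and L = F − V = 93.5 mol/h.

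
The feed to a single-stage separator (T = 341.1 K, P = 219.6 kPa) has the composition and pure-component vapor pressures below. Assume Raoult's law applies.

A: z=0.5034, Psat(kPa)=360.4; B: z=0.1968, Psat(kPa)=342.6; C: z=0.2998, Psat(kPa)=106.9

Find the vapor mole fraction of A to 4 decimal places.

y_A = 0.5284

Raoult's law: Kᵢ = Pᵢˢᵃᵗ/P = Pᵢˢᵃᵗ/219.6.
  K_A = 360.4/219.6 = 1.641166, K_B = 342.6/219.6 = 1.560109, K_C = 106.9/219.6 = 0.486794
Rachford–Rice: g(ψ) = Σ zᵢ(Kᵢ−1)/(1+ψ(Kᵢ−1)) = 0.
g(0) = ΣzᵢKᵢ − 1 = 0.2791 and g(1) = 1 − Σzᵢ/Kᵢ = -0.0487, so a root lies in (0, 1).
Newton–Raphson from ψ = 0.5:
  ψ = 0.5000: g = 0.12355, g' = -0.2992 → ψ = 0.9129
  ψ = 0.9129: g = -0.01296, g' = -0.3889 → ψ = 0.8796
  ψ = 0.8796: g = -0.00024, g' = -0.3747 → ψ = 0.8789
Converged at ψ = 0.8789.
Compositions from xᵢ = zᵢ/(1+ψ(Kᵢ−1)), yᵢ = Kᵢxᵢ:
  A: x = 0.3220, y = 0.5284
  B: x = 0.1319, y = 0.2057
  C: x = 0.5462, y = 0.2659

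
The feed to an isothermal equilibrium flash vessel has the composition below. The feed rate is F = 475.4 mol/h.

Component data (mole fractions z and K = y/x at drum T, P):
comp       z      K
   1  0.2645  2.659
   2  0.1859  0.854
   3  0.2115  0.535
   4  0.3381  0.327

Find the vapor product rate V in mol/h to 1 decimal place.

V = 48.6 mol/h

Material balance + equilibrium reduce to Σ zᵢ(Kᵢ−1)/(1+β(Kᵢ−1)) = 0.
Check two-phase: ΣzᵢKᵢ = 1.0858 > 1 and Σzᵢ/Kᵢ = 1.7464 > 1, so g(0) = 0.0858 > 0 and g(1) = -0.7464 < 0.
Iterate (Newton) starting at β = 0.54:
  β = 0.5400: g = -0.28678, g' = -0.6666 → β = 0.1098
  β = 0.1098: g = -0.00574, g' = -0.7543 → β = 0.1022
Converged at β = 0.1022.
Then V = β·F = 0.1022·475.4 = 48.6 mol/h and L = F − V = 426.8 mol/h.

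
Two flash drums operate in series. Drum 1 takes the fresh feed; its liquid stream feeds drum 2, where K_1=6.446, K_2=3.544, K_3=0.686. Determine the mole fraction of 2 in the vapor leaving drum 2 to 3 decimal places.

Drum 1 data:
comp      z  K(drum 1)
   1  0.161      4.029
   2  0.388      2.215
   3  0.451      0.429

y_2 (drum 2) = 0.300

Drum 1:
Material balance + equilibrium reduce to Σ zᵢ(Kᵢ−1)/(1+ψ₁(Kᵢ−1)) = 0.
Feasibility: ΣzᵢKᵢ = 1.702, Σzᵢ/Kᵢ = 1.266 — both > 1, two phases present.
Newton iteration, ψ₁⁰ = 0.68:
  ψ₁ = 0.680: g = -0.0035, g' = -0.722 → ψ₁ = 0.675
Converged at ψ₁ = 0.675.
Drum-1 compositions:
  1: x = 0.053, y = 0.213
  2: x = 0.213, y = 0.472
  3: x = 0.734, y = 0.315
Drum-2 feed = drum-1 liquid: z₂ = (0.0529, 0.2131, 0.7340).
Drum 2:
Rachford–Rice: g(ψ₂) = Σ zᵢ(Kᵢ−1)/(1+ψ₂(Kᵢ−1)) = 0.
Feasibility: ΣzᵢKᵢ = 1.600, Σzᵢ/Kᵢ = 1.138 — both > 1, two phases present.
Iterate (Newton) starting at ψ₂ = 0.4:
  ψ₂ = 0.400: g = 0.0958, g' = -0.589 → ψ₂ = 0.563
  ψ₂ = 0.563: g = 0.0139, g' = -0.435 → ψ₂ = 0.595
Converged at ψ₂ = 0.595.
  1: x = 0.012, y = 0.080
  2: x = 0.085, y = 0.300
  3: x = 0.903, y = 0.619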